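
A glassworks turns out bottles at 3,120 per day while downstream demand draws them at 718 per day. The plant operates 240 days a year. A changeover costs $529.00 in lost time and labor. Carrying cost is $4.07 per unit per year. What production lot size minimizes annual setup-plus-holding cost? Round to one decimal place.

Q* ≈ 7,627.9 bottles

Annual demand D = 718 × 240 = 172,320.
Production build-up factor (1 − d/p) = 1 − 718/3,120 = 0.7699.
Q* = √(2DS / (H(1 − d/p))) = √(2 × 172,320 × 529 / (4.07 × 0.7699)).
= √(182,314,560 / 3.1334) ≈ 7627.887.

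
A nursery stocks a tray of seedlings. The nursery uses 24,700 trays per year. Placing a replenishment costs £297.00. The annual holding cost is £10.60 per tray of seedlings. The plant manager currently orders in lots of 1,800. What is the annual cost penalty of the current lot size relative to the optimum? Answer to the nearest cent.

Extra cost ≈ £1,144.69 per year

EOQ = √(2DS/H) = √(2 × 24,700 × 297 / 10.6) ≈ 1176.49.
Cost at Q* = (D/Q*)S + (Q*/2)H = √(2DSH) ≈ £12,470.81.
Cost at Q = 1,800: (24,700/1,800)×297 + (1,800/2)×10.6 = £4,075.50 + £9,540.00 = £13,615.50.
Excess = £13,615.50 − £12,470.81 = £1,144.69.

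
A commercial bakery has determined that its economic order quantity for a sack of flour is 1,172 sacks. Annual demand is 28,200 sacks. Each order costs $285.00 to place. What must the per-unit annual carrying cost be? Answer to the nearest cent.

Invert the EOQ relation Q*² = 2DS/H.
From Q* = √(2DS/H): H = 2DS / Q*² = 2 × 28,200 × 285 / 1,172² = 11.7022.

H ≈ $11.70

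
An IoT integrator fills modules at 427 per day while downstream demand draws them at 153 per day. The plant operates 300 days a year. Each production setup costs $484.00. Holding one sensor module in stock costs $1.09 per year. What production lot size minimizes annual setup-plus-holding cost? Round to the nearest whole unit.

Annual demand D = 153 × 300 = 45,900.
Production build-up factor (1 − d/p) = 1 − 153/427 = 0.6417.
Q* = √(2DS / (H(1 − d/p))) = √(2 × 45,900 × 484 / (1.09 × 0.6417)).
= √(44,431,200 / 0.6994) ≈ 7970.204.

Q* ≈ 7,970 modules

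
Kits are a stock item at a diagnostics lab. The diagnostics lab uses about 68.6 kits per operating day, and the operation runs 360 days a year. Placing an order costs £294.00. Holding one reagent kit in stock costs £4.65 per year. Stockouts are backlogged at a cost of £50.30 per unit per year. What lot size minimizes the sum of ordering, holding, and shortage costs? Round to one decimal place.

Q* ≈ 1,847.0 kits

Annual demand D = 68.6 × 360 = 24,696.
With planned backorders, Q* = √(2DS/H) · √((H+B)/B).
√(2DS/H) = √(2 × 24,696 × 294 / 4.65) = 1767.158.
√((H+B)/B) = √((4.65+50.3)/50.3) = 1.0452.
Q* ≈ 1847.036.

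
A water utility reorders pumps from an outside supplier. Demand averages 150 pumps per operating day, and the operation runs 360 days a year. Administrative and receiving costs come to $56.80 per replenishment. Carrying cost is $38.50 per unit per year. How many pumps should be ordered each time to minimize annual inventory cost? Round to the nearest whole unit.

Annual demand D = 150 × 360 = 54,000.
EOQ = √(2DS / H) = √(2 × 54,000 × 56.8 / 38.5).
= √(6,134,400 / 38.5) = √159,335.0649 ≈ 399.168.

Q* ≈ 399 pumps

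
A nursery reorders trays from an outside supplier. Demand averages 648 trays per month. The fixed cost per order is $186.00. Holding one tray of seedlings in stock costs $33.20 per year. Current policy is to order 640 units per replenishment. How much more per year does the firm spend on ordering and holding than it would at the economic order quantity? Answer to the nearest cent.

Annual demand D = 648 × 12 = 7,776.
EOQ = √(2DS/H) = √(2 × 7,776 × 186 / 33.2) ≈ 295.18.
Cost at Q* = (D/Q*)S + (Q*/2)H = √(2DSH) ≈ $9,799.83.
Cost at Q = 640: (7,776/640)×186 + (640/2)×33.2 = $2,259.90 + $10,624.00 = $12,883.90.
Excess = $12,883.90 − $9,799.83 = $3,084.07.

Extra cost ≈ $3,084.07 per year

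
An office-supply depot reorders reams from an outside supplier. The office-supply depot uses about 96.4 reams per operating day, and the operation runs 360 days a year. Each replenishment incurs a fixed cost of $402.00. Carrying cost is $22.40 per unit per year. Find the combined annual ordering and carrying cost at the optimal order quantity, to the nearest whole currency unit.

Annual demand D = 96.4 × 360 = 34,704.
The optimal lot size = √(2DS/H) = √(2 × 34,704 × 402 / 22.4) ≈ 1116.08.
At Q*, ordering cost (D/Q*)S equals holding cost (Q*/2)H, each = √(DSH/2).
Minimum total = √(2DSH) = √(2 × 34,704 × 402 × 22.4) ≈ 25000.103.

TC* ≈ $25,000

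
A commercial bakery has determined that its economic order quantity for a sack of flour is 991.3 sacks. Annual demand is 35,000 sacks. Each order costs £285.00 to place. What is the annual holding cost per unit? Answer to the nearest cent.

Invert the EOQ relation Q*² = 2DS/H.
From Q* = √(2DS/H): H = 2DS / Q*² = 2 × 35,000 × 285 / 991.3² = 20.3017.

H ≈ £20.30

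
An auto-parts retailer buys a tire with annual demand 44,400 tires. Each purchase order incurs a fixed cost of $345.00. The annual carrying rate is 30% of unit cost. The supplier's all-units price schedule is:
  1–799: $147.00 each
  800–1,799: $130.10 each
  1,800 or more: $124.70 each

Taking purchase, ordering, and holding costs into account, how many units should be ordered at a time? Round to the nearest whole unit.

Holding cost per unit per year at price C is H = 0.30·C.
Evaluate total cost at each tier's feasible EOQ or, if the EOQ is below the tier, at the tier's minimum quantity.
Tier 1 ($147.00): EOQ = 833.5 exceeds tier's upper bound 799, so this tier is dominated.
EOQ at $130.10 = 886.0 (feasible in tier 2): TC = 44,400×$130.10 + (44,400/886.0)×345 + (886.0/2)×0.30×$130.10 = $5,811,019.23.
EOQ at $124.70 = 904.9 < 1800, so use break Q=1800: TC = 44,400×$124.70 + (44,400/1800.0)×345 + (1800.0/2)×0.30×$124.70 = $5,578,859.00.
Lowest total cost is $5,578,859.00 at Q = 1800.0.

Q* ≈ 1,800 tires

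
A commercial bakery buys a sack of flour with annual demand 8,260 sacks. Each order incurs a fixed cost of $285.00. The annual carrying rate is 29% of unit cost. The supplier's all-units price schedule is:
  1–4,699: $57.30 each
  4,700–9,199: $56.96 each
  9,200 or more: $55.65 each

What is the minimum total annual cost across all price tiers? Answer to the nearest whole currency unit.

Holding cost per unit per year at price C is H = 0.29·C.
Candidates are each tier's EOQ (if it falls in that tier) and each price-break quantity.
EOQ at $57.30 = 532.3 (feasible in tier 1): TC = 8,260×$57.30 + (8,260/532.3)×285 + (532.3/2)×0.29×$57.30 = $482,143.12.
EOQ at $56.96 = 533.9 < 4700, so use break Q=4700: TC = 8,260×$56.96 + (8,260/4700.0)×285 + (4700.0/2)×0.29×$56.96 = $509,808.71.
EOQ at $55.65 = 540.1 < 9200, so use break Q=9200: TC = 8,260×$55.65 + (8,260/9200.0)×285 + (9200.0/2)×0.29×$55.65 = $534,161.98.
Lowest total cost among the candidates is at Q = 532.3.

TC* ≈ $482,143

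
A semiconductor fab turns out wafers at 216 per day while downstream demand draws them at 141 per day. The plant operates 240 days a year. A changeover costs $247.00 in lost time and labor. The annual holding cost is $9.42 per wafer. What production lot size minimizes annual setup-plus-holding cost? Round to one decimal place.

Q* ≈ 2,260.7 wafers

Annual demand D = 141 × 240 = 33,840.
Production build-up factor (1 − d/p) = 1 − 141/216 = 0.3472.
Q* = √(2DS / (H(1 − d/p))) = √(2 × 33,840 × 247 / (9.42 × 0.3472)).
= √(16,716,960 / 3.2708) ≈ 2260.734.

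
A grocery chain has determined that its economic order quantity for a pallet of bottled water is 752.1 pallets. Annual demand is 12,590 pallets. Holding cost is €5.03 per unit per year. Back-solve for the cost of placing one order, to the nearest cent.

S ≈ €113.00

Invert the EOQ relation Q*² = 2DS/H.
From Q* = √(2DS/H): S = Q*²H / (2D) = 752.1² × 5.03 / (2 × 12,590) = 112.9961.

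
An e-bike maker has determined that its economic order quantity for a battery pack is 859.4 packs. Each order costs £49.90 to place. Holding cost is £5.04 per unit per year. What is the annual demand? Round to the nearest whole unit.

Invert the EOQ relation Q*² = 2DS/H.
From Q* = √(2DS/H): D = Q*²H / (2S) = 859.4² × 5.04 / (2 × 49.9) = 37298.442.

D ≈ 37,298 packs per year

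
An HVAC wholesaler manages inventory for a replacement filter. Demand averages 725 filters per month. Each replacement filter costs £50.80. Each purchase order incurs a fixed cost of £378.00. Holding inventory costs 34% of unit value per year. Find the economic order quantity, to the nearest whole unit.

Annual demand D = 725 × 12 = 8,700.
Holding cost H = 0.34 × £50.80 = £17.2720 per unit per year.
EOQ = √(2DS / H) = √(2 × 8,700 × 378 / 17.272).
= √(6,577,200 / 17.272) = √380,801.2969 ≈ 617.091.

Q* ≈ 617 filters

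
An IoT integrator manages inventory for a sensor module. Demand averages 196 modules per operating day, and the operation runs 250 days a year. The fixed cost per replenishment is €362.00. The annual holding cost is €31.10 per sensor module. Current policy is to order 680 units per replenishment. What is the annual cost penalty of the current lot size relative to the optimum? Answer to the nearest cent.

Extra cost ≈ €3,443.28 per year

Annual demand D = 196 × 250 = 49,000.
EOQ = √(2DS/H) = √(2 × 49,000 × 362 / 31.1) ≈ 1068.04.
Cost at Q* = (D/Q*)S + (Q*/2)H = √(2DSH) ≈ €33,216.01.
Cost at Q = 680: (49,000/680)×362 + (680/2)×31.1 = €26,085.29 + €10,574.00 = €36,659.29.
Excess = €36,659.29 − €33,216.01 = €3,443.28.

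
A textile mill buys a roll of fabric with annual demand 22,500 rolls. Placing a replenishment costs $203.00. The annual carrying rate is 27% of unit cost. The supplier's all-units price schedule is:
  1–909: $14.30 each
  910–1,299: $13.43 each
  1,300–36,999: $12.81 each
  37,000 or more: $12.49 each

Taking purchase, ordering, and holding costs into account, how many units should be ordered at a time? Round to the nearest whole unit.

Q* ≈ 1,625 rolls

Holding cost per unit per year at price C is H = 0.27·C.
For each price level, check whether its EOQ is feasible; otherwise the best quantity at that price is the breakpoint.
Tier 1 ($14.30): EOQ = 1538.2 exceeds tier's upper bound 909, so this tier is dominated.
Tier 2 ($13.43): EOQ = 1587.2 exceeds tier's upper bound 1299, so this tier is dominated.
EOQ at $12.81 = 1625.2 (feasible in tier 3): TC = 22,500×$12.81 + (22,500/1625.2)×203 + (1625.2/2)×0.27×$12.81 = $293,845.96.
EOQ at $12.49 = 1645.9 < 37000, so use break Q=37000: TC = 22,500×$12.49 + (22,500/37000.0)×203 + (37000.0/2)×0.27×$12.49 = $343,536.00.
Lowest total cost is $293,845.96 at Q = 1625.2.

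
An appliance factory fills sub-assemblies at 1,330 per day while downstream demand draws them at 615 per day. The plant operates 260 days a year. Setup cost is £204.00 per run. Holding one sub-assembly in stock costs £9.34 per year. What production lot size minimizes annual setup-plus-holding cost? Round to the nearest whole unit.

Annual demand D = 615 × 260 = 159,900.
Production build-up factor (1 − d/p) = 1 − 615/1,330 = 0.5376.
Q* = √(2DS / (H(1 − d/p))) = √(2 × 159,900 × 204 / (9.34 × 0.5376)).
= √(65,239,200 / 5.0211) ≈ 3604.572.

Q* ≈ 3,605 sub-assemblies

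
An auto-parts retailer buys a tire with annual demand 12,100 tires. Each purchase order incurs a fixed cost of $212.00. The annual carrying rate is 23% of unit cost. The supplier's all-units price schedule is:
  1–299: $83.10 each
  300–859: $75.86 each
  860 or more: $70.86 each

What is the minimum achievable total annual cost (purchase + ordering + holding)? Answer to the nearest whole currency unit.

Holding cost per unit per year at price C is H = 0.23·C.
Evaluate total cost at each tier's feasible EOQ or, if the EOQ is below the tier, at the tier's minimum quantity.
Tier 1 ($83.10): EOQ = 518.1 exceeds tier's upper bound 299, so this tier is dominated.
EOQ at $75.86 = 542.3 (feasible in tier 2): TC = 12,100×$75.86 + (12,100/542.3)×212 + (542.3/2)×0.23×$75.86 = $927,367.19.
EOQ at $70.86 = 561.1 < 860, so use break Q=860: TC = 12,100×$70.86 + (12,100/860.0)×212 + (860.0/2)×0.23×$70.86 = $867,396.84.
Lowest total cost among the candidates is at Q = 860.0.

TC* ≈ $867,397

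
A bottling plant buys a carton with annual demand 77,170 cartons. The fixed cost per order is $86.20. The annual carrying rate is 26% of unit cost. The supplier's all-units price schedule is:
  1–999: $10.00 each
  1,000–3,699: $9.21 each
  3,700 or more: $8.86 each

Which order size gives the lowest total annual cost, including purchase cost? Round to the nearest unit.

Holding cost per unit per year at price C is H = 0.26·C.
For each price level, check whether its EOQ is feasible; otherwise the best quantity at that price is the breakpoint.
Tier 1 ($10.00): EOQ = 2262.1 exceeds tier's upper bound 999, so this tier is dominated.
EOQ at $9.21 = 2357.1 (feasible in tier 2): TC = 77,170×$9.21 + (77,170/2357.1)×86.2 + (2357.1/2)×0.26×$9.21 = $716,379.99.
EOQ at $8.86 = 2403.2 < 3700, so use break Q=3700: TC = 77,170×$8.86 + (77,170/3700.0)×86.2 + (3700.0/2)×0.26×$8.86 = $689,785.71.
Lowest total cost is $689,785.71 at Q = 3700.0.

Q* ≈ 3,700 cartons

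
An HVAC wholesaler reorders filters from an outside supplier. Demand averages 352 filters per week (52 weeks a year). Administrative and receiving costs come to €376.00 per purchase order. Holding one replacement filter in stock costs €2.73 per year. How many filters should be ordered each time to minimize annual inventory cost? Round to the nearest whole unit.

Annual demand D = 352 × 52 = 18,304.
EOQ = √(2DS / H) = √(2 × 18,304 × 376 / 2.73).
= √(13,764,608 / 2.73) = √5,041,980.9524 ≈ 2245.436.

Q* ≈ 2,245 filters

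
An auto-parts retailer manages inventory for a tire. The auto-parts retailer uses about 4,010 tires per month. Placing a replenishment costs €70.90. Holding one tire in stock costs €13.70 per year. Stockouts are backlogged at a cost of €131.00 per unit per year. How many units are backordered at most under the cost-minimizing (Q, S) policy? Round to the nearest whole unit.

S* ≈ 70 tires

Annual demand D = 4,010 × 12 = 48,120.
With planned backorders, Q* = √(2DS/H) · √((H+B)/B).
√(2DS/H) = √(2 × 48,120 × 70.9 / 13.7) = 705.733.
√((H+B)/B) = √((13.7+131)/131) = 1.0510.
Q* ≈ 741.719.
S* = Q* · H/(H+B) = 741.719 × 13.7/144.7 ≈ 70.225.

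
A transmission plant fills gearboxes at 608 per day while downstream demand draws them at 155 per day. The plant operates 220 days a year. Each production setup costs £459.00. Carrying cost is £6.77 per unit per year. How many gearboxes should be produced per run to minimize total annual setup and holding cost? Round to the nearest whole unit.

Annual demand D = 155 × 220 = 34,100.
Production build-up factor (1 − d/p) = 1 − 155/608 = 0.7451.
Q* = √(2DS / (H(1 − d/p))) = √(2 × 34,100 × 459 / (6.77 × 0.7451)).
= √(31,303,800 / 5.0441) ≈ 2491.190.

Q* ≈ 2,491 gearboxes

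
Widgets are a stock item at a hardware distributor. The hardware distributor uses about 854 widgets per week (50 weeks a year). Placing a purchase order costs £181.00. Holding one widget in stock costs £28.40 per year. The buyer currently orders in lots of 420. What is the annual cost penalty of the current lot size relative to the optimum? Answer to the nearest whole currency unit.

Annual demand D = 854 × 50 = 42,700.
EOQ = √(2DS/H) = √(2 × 42,700 × 181 / 28.4) ≈ 737.75.
Cost at Q* = (D/Q*)S + (Q*/2)H = √(2DSH) ≈ £20,952.09.
Cost at Q = 420: (42,700/420)×181 + (420/2)×28.4 = £18,401.67 + £5,964.00 = £24,365.67.
Excess = £24,365.67 − £20,952.09 = £3,413.57.

Extra cost ≈ £3,414 per year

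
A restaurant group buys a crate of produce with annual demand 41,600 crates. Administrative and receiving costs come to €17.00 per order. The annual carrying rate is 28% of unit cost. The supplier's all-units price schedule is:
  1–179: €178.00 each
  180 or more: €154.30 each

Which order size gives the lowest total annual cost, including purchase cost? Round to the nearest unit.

Holding cost per unit per year at price C is H = 0.28·C.
Candidates are each tier's EOQ (if it falls in that tier) and each price-break quantity.
EOQ at €178.00 = 168.5 (feasible in tier 1): TC = 41,600×€178.00 + (41,600/168.5)×17 + (168.5/2)×0.28×€178.00 = €7,413,196.05.
EOQ at €154.30 = 180.9 (feasible in tier 2): TC = 41,600×€154.30 + (41,600/180.9)×17 + (180.9/2)×0.28×€154.30 = €6,426,697.14.
Lowest total cost is €6,426,697.14 at Q = 180.9.

Q* ≈ 181 crates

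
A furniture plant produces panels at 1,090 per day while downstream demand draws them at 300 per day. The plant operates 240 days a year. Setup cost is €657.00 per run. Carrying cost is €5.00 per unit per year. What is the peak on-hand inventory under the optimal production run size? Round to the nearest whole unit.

I_max ≈ 3,703 panels

Annual demand D = 300 × 240 = 72,000.
Production build-up factor (1 − d/p) = 1 − 300/1,090 = 0.7248.
Q* = √(2DS / (H(1 − d/p))) = √(2 × 72,000 × 657 / (5 × 0.7248)).
= √(94,608,000 / 3.6239) ≈ 5109.503.
Maximum inventory = Q*(1 − d/p) = 5109.503 × 0.7248 ≈ 3703.218.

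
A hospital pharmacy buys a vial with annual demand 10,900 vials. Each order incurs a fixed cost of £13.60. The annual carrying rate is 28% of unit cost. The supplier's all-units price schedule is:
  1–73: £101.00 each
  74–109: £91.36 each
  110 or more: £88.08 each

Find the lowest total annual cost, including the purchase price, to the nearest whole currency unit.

TC* ≈ £962,776

Holding cost per unit per year at price C is H = 0.28·C.
Evaluate total cost at each tier's feasible EOQ or, if the EOQ is below the tier, at the tier's minimum quantity.
Tier 1 (£101.00): EOQ = 102.4 exceeds tier's upper bound 73, so this tier is dominated.
EOQ at £91.36 = 107.7 (feasible in tier 2): TC = 10,900×£91.36 + (10,900/107.7)×13.6 + (107.7/2)×0.28×£91.36 = £998,577.94.
EOQ at £88.08 = 109.6 < 110, so use break Q=110: TC = 10,900×£88.08 + (10,900/110.0)×13.6 + (110.0/2)×0.28×£88.08 = £962,776.07.
Lowest total cost among the candidates is at Q = 110.0.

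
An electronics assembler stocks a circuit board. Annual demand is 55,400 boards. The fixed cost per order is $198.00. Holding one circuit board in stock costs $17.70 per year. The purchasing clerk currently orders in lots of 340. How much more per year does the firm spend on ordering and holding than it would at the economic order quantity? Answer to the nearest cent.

Extra cost ≈ $15,565.78 per year

EOQ = √(2DS/H) = √(2 × 55,400 × 198 / 17.7) ≈ 1113.31.
Cost at Q* = (D/Q*)S + (Q*/2)H = √(2DSH) ≈ $19,705.57.
Cost at Q = 340: (55,400/340)×198 + (340/2)×17.7 = $32,262.35 + $3,009.00 = $35,271.35.
Excess = $35,271.35 − $19,705.57 = $15,565.78.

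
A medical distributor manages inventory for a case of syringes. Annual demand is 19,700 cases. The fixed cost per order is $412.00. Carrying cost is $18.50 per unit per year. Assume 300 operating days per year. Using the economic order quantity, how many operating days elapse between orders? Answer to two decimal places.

T ≈ 14.26 days

EOQ = √(2DS/H) = √(2 × 19,700 × 412 / 18.5) ≈ 936.72.
Cycle time = Q*/D × 300 = 936.72 / 19,700 × 300 ≈ 14.265 days.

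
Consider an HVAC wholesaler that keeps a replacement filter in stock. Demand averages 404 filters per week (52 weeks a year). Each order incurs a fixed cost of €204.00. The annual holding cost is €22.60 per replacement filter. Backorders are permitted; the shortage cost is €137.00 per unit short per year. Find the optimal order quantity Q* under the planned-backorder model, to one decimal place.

Q* ≈ 664.7 filters

Annual demand D = 404 × 52 = 21,008.
With planned backorders, Q* = √(2DS/H) · √((H+B)/B).
√(2DS/H) = √(2 × 21,008 × 204 / 22.6) = 615.840.
√((H+B)/B) = √((22.6+137)/137) = 1.0793.
Q* ≈ 664.698.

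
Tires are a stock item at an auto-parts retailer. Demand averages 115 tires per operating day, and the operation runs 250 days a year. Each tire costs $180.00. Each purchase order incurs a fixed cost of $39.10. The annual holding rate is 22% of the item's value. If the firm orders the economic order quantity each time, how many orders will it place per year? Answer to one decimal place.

N ≈ 120.7 orders per year

Annual demand D = 115 × 250 = 28,750.
Holding cost H = 0.22 × $180.00 = $39.6000 per unit per year.
The optimal lot size = √(2DS/H) = √(2 × 28,750 × 39.1 / 39.6) ≈ 238.27.
Orders per year = D / Q* = 28,750 / 238.27 ≈ 120.660.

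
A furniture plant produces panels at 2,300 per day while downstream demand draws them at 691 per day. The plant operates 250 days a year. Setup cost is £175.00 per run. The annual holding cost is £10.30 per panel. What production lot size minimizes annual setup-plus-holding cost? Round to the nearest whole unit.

Annual demand D = 691 × 250 = 172,750.
Production build-up factor (1 − d/p) = 1 − 691/2,300 = 0.6996.
Q* = √(2DS / (H(1 − d/p))) = √(2 × 172,750 × 175 / (10.3 × 0.6996)).
= √(60,462,500 / 7.2055) ≈ 2896.745.

Q* ≈ 2,897 panels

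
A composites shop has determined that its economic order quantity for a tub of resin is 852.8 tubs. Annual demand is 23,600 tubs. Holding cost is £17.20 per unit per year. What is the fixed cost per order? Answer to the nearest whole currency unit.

S ≈ £265

Squaring Q* = √(2DS/H) gives Q*² = 2DS/H.
From Q* = √(2DS/H): S = Q*²H / (2D) = 852.8² × 17.2 / (2 × 23,600) = 265.0213.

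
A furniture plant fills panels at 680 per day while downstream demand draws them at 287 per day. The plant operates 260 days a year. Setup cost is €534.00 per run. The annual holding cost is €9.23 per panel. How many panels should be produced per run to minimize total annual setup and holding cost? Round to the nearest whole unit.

Q* ≈ 3,865 panels

Annual demand D = 287 × 260 = 74,620.
Production build-up factor (1 − d/p) = 1 − 287/680 = 0.5779.
Q* = √(2DS / (H(1 − d/p))) = √(2 × 74,620 × 534 / (9.23 × 0.5779)).
= √(79,694,160 / 5.3344) ≈ 3865.188.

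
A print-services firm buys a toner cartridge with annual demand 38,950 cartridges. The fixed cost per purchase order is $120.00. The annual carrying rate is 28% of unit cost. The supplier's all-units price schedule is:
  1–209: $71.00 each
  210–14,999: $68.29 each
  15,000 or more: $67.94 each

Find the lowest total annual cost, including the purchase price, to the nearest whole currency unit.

TC* ≈ $2,673,265

Holding cost per unit per year at price C is H = 0.28·C.
Evaluate total cost at each tier's feasible EOQ or, if the EOQ is below the tier, at the tier's minimum quantity.
Tier 1 ($71.00): EOQ = 685.7 exceeds tier's upper bound 209, so this tier is dominated.
EOQ at $68.29 = 699.2 (feasible in tier 2): TC = 38,950×$68.29 + (38,950/699.2)×120 + (699.2/2)×0.28×$68.29 = $2,673,265.05.
EOQ at $67.94 = 701.0 < 15000, so use break Q=15000: TC = 38,950×$67.94 + (38,950/15000.0)×120 + (15000.0/2)×0.28×$67.94 = $2,789,248.60.
Lowest total cost among the candidates is at Q = 699.2.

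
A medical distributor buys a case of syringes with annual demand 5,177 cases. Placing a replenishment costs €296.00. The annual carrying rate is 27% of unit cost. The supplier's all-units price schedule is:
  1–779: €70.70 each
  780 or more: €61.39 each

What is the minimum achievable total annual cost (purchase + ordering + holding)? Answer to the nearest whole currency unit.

TC* ≈ €326,245

Holding cost per unit per year at price C is H = 0.27·C.
Evaluate total cost at each tier's feasible EOQ or, if the EOQ is below the tier, at the tier's minimum quantity.
EOQ at €70.70 = 400.7 (feasible in tier 1): TC = 5,177×€70.70 + (5,177/400.7)×296 + (400.7/2)×0.27×€70.70 = €373,662.67.
EOQ at €61.39 = 430.0 < 780, so use break Q=780: TC = 5,177×€61.39 + (5,177/780.0)×296 + (780.0/2)×0.27×€61.39 = €326,245.00.
Lowest total cost among the candidates is at Q = 780.0.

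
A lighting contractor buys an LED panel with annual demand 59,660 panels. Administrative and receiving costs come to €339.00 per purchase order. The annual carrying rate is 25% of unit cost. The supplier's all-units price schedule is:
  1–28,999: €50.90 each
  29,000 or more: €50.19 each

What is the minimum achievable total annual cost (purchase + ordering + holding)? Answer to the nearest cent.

Holding cost per unit per year at price C is H = 0.25·C.
Evaluate total cost at each tier's feasible EOQ or, if the EOQ is below the tier, at the tier's minimum quantity.
EOQ at €50.90 = 1782.9 (feasible in tier 1): TC = 59,660×€50.90 + (59,660/1782.9)×339 + (1782.9/2)×0.25×€50.90 = €3,059,381.43.
EOQ at €50.19 = 1795.5 < 29000, so use break Q=29000: TC = 59,660×€50.19 + (59,660/29000.0)×339 + (29000.0/2)×0.25×€50.19 = €3,176,971.55.
Lowest total cost among the candidates is at Q = 1782.9.

TC* ≈ €3,059,381.43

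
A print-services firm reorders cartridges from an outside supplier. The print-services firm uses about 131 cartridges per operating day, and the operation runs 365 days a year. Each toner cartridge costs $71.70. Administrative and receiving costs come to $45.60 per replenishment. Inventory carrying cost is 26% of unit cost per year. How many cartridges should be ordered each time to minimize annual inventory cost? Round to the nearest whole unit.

Q* ≈ 484 cartridges

Annual demand D = 131 × 365 = 47,815.
Holding cost H = 0.26 × $71.70 = $18.6420 per unit per year.
EOQ = √(2DS / H) = √(2 × 47,815 × 45.6 / 18.642).
= √(4,360,728 / 18.642) = √233,919.5365 ≈ 483.652.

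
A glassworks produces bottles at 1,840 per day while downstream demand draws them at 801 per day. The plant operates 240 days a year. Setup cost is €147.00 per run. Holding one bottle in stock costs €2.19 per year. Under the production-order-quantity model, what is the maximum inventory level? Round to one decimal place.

Annual demand D = 801 × 240 = 192,240.
Production build-up factor (1 − d/p) = 1 − 801/1,840 = 0.5647.
Q* = √(2DS / (H(1 − d/p))) = √(2 × 192,240 × 147 / (2.19 × 0.5647)).
= √(56,518,560 / 1.2366) ≈ 6760.435.
Maximum inventory = Q*(1 − d/p) = 6760.435 × 0.5647 ≈ 3817.441.

I_max ≈ 3,817.4 bottles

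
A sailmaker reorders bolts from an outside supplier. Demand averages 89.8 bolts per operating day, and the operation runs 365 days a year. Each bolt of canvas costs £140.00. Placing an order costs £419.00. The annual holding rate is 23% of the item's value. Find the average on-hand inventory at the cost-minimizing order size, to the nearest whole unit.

Annual demand D = 89.8 × 365 = 32,777.
Holding cost H = 0.23 × £140.00 = £32.2000 per unit per year.
The optimal lot size = √(2DS/H) = √(2 × 32,777 × 419 / 32.2) ≈ 923.59.
Average inventory = Q*/2 ≈ 923.59 / 2 = 461.794.

Average inventory ≈ 462 bolts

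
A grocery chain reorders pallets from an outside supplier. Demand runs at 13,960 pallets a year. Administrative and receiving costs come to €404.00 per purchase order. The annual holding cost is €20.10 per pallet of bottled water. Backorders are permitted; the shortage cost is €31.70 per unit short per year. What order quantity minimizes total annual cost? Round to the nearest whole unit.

With planned backorders, Q* = √(2DS/H) · √((H+B)/B).
√(2DS/H) = √(2 × 13,960 × 404 / 20.1) = 749.118.
√((H+B)/B) = √((20.1+31.7)/31.7) = 1.2783.
Q* ≈ 957.603.

Q* ≈ 958 pallets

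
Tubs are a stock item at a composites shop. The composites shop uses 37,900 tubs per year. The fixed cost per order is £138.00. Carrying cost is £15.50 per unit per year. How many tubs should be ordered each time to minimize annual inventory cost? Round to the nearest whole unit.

EOQ = √(2DS / H) = √(2 × 37,900 × 138 / 15.5).
= √(10,460,400 / 15.5) = √674,864.5161 ≈ 821.501.

Q* ≈ 822 tubs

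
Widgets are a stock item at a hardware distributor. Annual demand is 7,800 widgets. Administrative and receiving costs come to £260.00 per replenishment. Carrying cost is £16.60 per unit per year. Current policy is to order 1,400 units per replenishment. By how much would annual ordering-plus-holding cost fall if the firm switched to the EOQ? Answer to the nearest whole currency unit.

EOQ = √(2DS/H) = √(2 × 7,800 × 260 / 16.6) ≈ 494.30.
Cost at Q* = (D/Q*)S + (Q*/2)H = √(2DSH) ≈ £8,205.46.
Cost at Q = 1,400: (7,800/1,400)×260 + (1,400/2)×16.6 = £1,448.57 + £11,620.00 = £13,068.57.
Excess = £13,068.57 − £8,205.46 = £4,863.11.

Extra cost ≈ £4,863 per year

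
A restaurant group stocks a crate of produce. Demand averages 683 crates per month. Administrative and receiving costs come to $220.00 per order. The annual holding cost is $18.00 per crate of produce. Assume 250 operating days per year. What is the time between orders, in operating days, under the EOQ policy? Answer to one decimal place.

T ≈ 13.7 days

Annual demand D = 683 × 12 = 8,196.
EOQ = √(2DS/H) = √(2 × 8,196 × 220 / 18) ≈ 447.60.
Cycle time = Q*/D × 250 = 447.60 / 8,196 × 250 ≈ 13.653 days.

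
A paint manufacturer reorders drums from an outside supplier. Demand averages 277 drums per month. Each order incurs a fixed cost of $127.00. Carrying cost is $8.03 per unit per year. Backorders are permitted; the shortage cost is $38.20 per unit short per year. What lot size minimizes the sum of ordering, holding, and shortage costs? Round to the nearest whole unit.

Q* ≈ 357 drums

Annual demand D = 277 × 12 = 3,324.
With planned backorders, Q* = √(2DS/H) · √((H+B)/B).
√(2DS/H) = √(2 × 3,324 × 127 / 8.03) = 324.257.
√((H+B)/B) = √((8.03+38.2)/38.2) = 1.1001.
Q* ≈ 356.714.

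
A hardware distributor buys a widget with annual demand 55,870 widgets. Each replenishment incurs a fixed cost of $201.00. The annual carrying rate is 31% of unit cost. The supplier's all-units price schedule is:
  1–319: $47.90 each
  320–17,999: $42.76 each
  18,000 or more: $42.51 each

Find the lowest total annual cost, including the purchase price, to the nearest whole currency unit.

TC* ≈ $2,406,256

Holding cost per unit per year at price C is H = 0.31·C.
Evaluate total cost at each tier's feasible EOQ or, if the EOQ is below the tier, at the tier's minimum quantity.
Tier 1 ($47.90): EOQ = 1229.9 exceeds tier's upper bound 319, so this tier is dominated.
EOQ at $42.76 = 1301.7 (feasible in tier 2): TC = 55,870×$42.76 + (55,870/1301.7)×201 + (1301.7/2)×0.31×$42.76 = $2,406,255.69.
EOQ at $42.51 = 1305.5 < 18000, so use break Q=18000: TC = 55,870×$42.51 + (55,870/18000.0)×201 + (18000.0/2)×0.31×$42.51 = $2,494,260.48.
Lowest total cost among the candidates is at Q = 1301.7.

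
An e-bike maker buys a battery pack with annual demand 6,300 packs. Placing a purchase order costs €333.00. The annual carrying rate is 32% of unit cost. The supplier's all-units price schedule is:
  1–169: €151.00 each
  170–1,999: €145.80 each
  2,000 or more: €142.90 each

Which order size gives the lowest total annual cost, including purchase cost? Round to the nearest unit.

Q* ≈ 300 packs

Holding cost per unit per year at price C is H = 0.32·C.
Evaluate total cost at each tier's feasible EOQ or, if the EOQ is below the tier, at the tier's minimum quantity.
Tier 1 (€151.00): EOQ = 294.7 exceeds tier's upper bound 169, so this tier is dominated.
EOQ at €145.80 = 299.9 (feasible in tier 2): TC = 6,300×€145.80 + (6,300/299.9)×333 + (299.9/2)×0.32×€145.80 = €932,531.40.
EOQ at €142.90 = 302.9 < 2000, so use break Q=2000: TC = 6,300×€142.90 + (6,300/2000.0)×333 + (2000.0/2)×0.32×€142.90 = €947,046.95.
Lowest total cost is €932,531.40 at Q = 299.9.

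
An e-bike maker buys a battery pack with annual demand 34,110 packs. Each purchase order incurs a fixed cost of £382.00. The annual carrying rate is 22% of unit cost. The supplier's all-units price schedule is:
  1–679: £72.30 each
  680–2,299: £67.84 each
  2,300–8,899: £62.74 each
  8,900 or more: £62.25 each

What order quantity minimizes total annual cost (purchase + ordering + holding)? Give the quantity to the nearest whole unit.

Q* ≈ 2,300 packs

Holding cost per unit per year at price C is H = 0.22·C.
Candidates are each tier's EOQ (if it falls in that tier) and each price-break quantity.
Tier 1 (£72.30): EOQ = 1280.0 exceeds tier's upper bound 679, so this tier is dominated.
EOQ at £67.84 = 1321.4 (feasible in tier 2): TC = 34,110×£67.84 + (34,110/1321.4)×382 + (1321.4/2)×0.22×£67.84 = £2,333,743.98.
EOQ at £62.74 = 1374.1 < 2300, so use break Q=2300: TC = 34,110×£62.74 + (34,110/2300.0)×382 + (2300.0/2)×0.22×£62.74 = £2,161,599.85.
EOQ at £62.25 = 1379.5 < 8900, so use break Q=8900: TC = 34,110×£62.25 + (34,110/8900.0)×382 + (8900.0/2)×0.22×£62.25 = £2,185,754.30.
Lowest total cost is £2,161,599.85 at Q = 2300.0.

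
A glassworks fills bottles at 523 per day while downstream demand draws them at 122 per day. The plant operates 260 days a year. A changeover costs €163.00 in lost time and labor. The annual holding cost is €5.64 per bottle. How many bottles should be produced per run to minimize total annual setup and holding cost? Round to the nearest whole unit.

Annual demand D = 122 × 260 = 31,720.
Production build-up factor (1 − d/p) = 1 − 122/523 = 0.7667.
Q* = √(2DS / (H(1 − d/p))) = √(2 × 31,720 × 163 / (5.64 × 0.7667)).
= √(10,340,720 / 4.3244) ≈ 1546.374.

Q* ≈ 1,546 bottles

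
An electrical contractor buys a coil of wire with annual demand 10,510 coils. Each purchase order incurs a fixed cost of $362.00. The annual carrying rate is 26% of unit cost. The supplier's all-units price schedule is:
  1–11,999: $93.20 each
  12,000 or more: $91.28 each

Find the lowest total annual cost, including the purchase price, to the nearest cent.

Holding cost per unit per year at price C is H = 0.26·C.
Evaluate total cost at each tier's feasible EOQ or, if the EOQ is below the tier, at the tier's minimum quantity.
EOQ at $93.20 = 560.4 (feasible in tier 1): TC = 10,510×$93.20 + (10,510/560.4)×362 + (560.4/2)×0.26×$93.20 = $993,110.92.
EOQ at $91.28 = 566.2 < 12000, so use break Q=12000: TC = 10,510×$91.28 + (10,510/12000.0)×362 + (12000.0/2)×0.26×$91.28 = $1,102,066.65.
Lowest total cost among the candidates is at Q = 560.4.

TC* ≈ $993,110.92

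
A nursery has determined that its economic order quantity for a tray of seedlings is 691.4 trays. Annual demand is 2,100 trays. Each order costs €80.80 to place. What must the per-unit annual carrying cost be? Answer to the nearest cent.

The basic EOQ model gives Q* = √(2DS/H); rearrange for the unknown.
From Q* = √(2DS/H): H = 2DS / Q*² = 2 × 2,100 × 80.8 / 691.4² = 0.7099.

H ≈ €0.71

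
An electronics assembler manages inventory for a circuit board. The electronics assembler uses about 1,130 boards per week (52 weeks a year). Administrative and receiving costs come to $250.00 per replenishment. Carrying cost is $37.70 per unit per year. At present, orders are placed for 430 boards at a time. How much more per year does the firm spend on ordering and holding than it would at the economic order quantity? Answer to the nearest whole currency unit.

Annual demand D = 1,130 × 52 = 58,760.
EOQ = √(2DS/H) = √(2 × 58,760 × 250 / 37.7) ≈ 882.79.
Cost at Q* = (D/Q*)S + (Q*/2)H = √(2DSH) ≈ $33,281.02.
Cost at Q = 430: (58,760/430)×250 + (430/2)×37.7 = $34,162.79 + $8,105.50 = $42,268.29.
Excess = $42,268.29 − $33,281.02 = $8,987.28.

Extra cost ≈ $8,987 per year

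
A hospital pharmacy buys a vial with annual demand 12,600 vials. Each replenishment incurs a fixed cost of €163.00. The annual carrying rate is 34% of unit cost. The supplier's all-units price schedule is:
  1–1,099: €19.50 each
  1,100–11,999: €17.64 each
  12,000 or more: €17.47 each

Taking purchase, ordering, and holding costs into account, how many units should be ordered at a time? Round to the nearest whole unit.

Q* ≈ 1,100 vials

Holding cost per unit per year at price C is H = 0.34·C.
Evaluate total cost at each tier's feasible EOQ or, if the EOQ is below the tier, at the tier's minimum quantity.
EOQ at €19.50 = 787.1 (feasible in tier 1): TC = 12,600×€19.50 + (12,600/787.1)×163 + (787.1/2)×0.34×€19.50 = €250,918.56.
EOQ at €17.64 = 827.6 < 1100, so use break Q=1100: TC = 12,600×€17.64 + (12,600/1100.0)×163 + (1100.0/2)×0.34×€17.64 = €227,429.77.
EOQ at €17.47 = 831.6 < 12000, so use break Q=12000: TC = 12,600×€17.47 + (12,600/12000.0)×163 + (12000.0/2)×0.34×€17.47 = €255,931.95.
Lowest total cost is €227,429.77 at Q = 1100.0.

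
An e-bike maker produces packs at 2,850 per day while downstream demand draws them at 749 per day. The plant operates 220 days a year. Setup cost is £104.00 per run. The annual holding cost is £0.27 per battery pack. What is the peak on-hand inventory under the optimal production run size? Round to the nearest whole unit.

I_max ≈ 9,674 packs

Annual demand D = 749 × 220 = 164,780.
Production build-up factor (1 − d/p) = 1 − 749/2,850 = 0.7372.
Q* = √(2DS / (H(1 − d/p))) = √(2 × 164,780 × 104 / (0.27 × 0.7372)).
= √(34,274,240 / 0.199) ≈ 13122.345.
Maximum inventory = Q*(1 − d/p) = 13122.345 × 0.7372 ≈ 9673.700.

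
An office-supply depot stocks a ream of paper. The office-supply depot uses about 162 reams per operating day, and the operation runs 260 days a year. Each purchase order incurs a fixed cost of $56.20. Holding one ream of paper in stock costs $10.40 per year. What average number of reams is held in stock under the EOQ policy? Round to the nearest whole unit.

Average inventory ≈ 337 reams

Annual demand D = 162 × 260 = 42,120.
Q* = √(2DS/H) = √(2 × 42,120 × 56.2 / 10.4) ≈ 674.70.
Average inventory = Q*/2 ≈ 674.70 / 2 = 337.350.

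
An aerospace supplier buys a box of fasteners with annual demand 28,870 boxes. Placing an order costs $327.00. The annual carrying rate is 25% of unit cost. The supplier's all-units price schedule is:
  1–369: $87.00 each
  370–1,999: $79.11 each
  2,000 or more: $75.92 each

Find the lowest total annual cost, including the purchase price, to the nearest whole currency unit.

Holding cost per unit per year at price C is H = 0.25·C.
Evaluate total cost at each tier's feasible EOQ or, if the EOQ is below the tier, at the tier's minimum quantity.
Tier 1 ($87.00): EOQ = 931.7 exceeds tier's upper bound 369, so this tier is dominated.
EOQ at $79.11 = 977.1 (feasible in tier 2): TC = 28,870×$79.11 + (28,870/977.1)×327 + (977.1/2)×0.25×$79.11 = $2,303,229.74.
EOQ at $75.92 = 997.4 < 2000, so use break Q=2000: TC = 28,870×$75.92 + (28,870/2000.0)×327 + (2000.0/2)×0.25×$75.92 = $2,215,510.65.
Lowest total cost among the candidates is at Q = 2000.0.

TC* ≈ $2,215,511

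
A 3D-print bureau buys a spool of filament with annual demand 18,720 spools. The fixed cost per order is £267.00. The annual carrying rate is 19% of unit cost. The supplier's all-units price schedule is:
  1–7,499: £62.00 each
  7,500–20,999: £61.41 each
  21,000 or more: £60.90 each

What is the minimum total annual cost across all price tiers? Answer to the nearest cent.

TC* ≈ £1,171,491.66

Holding cost per unit per year at price C is H = 0.19·C.
Candidates are each tier's EOQ (if it falls in that tier) and each price-break quantity.
EOQ at £62.00 = 921.2 (feasible in tier 1): TC = 18,720×£62.00 + (18,720/921.2)×267 + (921.2/2)×0.19×£62.00 = £1,171,491.66.
EOQ at £61.41 = 925.6 < 7500, so use break Q=7500: TC = 18,720×£61.41 + (18,720/7500.0)×267 + (7500.0/2)×0.19×£61.41 = £1,194,016.26.
EOQ at £60.90 = 929.5 < 21000, so use break Q=21000: TC = 18,720×£60.90 + (18,720/21000.0)×267 + (21000.0/2)×0.19×£60.90 = £1,261,781.51.
Lowest total cost among the candidates is at Q = 921.2.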